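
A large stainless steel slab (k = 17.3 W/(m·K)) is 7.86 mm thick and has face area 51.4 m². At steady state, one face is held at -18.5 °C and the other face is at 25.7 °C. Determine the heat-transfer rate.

Q = 5000 kW

Q = kA·ΔT/L = 17.3 × 51.4 × |-18.5 °C − 25.7 °C| / 0.00786 = 5.00×10^6 W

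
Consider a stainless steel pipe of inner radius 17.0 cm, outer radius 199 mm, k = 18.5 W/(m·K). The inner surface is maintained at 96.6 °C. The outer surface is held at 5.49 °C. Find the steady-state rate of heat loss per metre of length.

Q' = 67200 W/m

Q' = 2πk·ΔT/ln(r₂/r₁) = 2π × 18.5 × 91.11 / ln(0.199/0.170) = 67200 W/m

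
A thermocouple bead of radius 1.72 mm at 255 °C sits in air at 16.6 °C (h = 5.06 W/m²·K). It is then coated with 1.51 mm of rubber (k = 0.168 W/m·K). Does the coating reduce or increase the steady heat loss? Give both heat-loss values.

Critical radius for a sphere: r_cr = 2k/h = 0.0664 m = 6.64 cm.
Outer radius after coating: r₂ = 0.00172 + 0.00151 = 0.00323 m.
Since r₁ < r_cr and r₂ ≤ r_cr, the coating moves toward the maximum at r_cr — heat loss rises.
Bare: R = 1/(4πr₁²h) = 5316 K/W; Q = 238.4/5316 = 0.0448 W.
Coated: R = R_cond + R_conv = 1636 K/W; Q = 238.4/1636 = 0.146 W.

increases: 0.0448 → 0.146 W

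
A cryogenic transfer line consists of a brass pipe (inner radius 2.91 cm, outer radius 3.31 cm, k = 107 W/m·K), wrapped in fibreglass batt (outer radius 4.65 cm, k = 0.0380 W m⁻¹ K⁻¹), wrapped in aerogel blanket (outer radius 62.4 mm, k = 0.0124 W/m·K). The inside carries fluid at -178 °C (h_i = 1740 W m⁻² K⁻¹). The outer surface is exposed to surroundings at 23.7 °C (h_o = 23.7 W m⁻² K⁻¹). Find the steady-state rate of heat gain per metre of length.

Q' = 38.0 W/m

Resistance network (inner→outer):
  R'_conv,in = 1/(2πr h) = 1/(2π·0.0291·1740) = 0.003143 m·K/W
  R'_brass = ln(0.0331/0.0291)/(2πk) = 0.1288/(2π·107) = 1.916×10^-4 m·K/W
  R'_fibreglass batt = ln(0.0465/0.0331)/(2πk) = 0.3399/(2π·0.0380) = 1.424 m·K/W
  R'_aerogel blanket = ln(0.0624/0.0465)/(2πk) = 0.2941/(2π·0.0124) = 3.775 m·K/W
  R'_conv,out = 1/(2πr h) = 1/(2π·0.0624·23.7) = 0.1076 m·K/W
ΣR = 0.003143 + 1.916×10^-4 + 1.424 + 3.775 + 0.1076 = 5.310 m·K/W
Q' = ΔT/ΣR = (-178 °C − 23.7 °C)/5.310 = -38.0 W/m
(Negative Q' ⇒ heat flows inward; heat gain = 38.0 W/m.)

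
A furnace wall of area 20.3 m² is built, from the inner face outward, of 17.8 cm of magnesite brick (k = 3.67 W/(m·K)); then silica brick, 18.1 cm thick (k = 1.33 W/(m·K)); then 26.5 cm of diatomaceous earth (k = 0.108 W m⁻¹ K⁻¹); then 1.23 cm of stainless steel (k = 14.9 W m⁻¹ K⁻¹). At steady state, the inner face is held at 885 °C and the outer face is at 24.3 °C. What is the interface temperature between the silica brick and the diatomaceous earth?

T = 825 °C

Series thermal resistances, inner to outer:
  R_magnesite brick = L/(kA) = 0.178/(3.67·20.3) = 0.002389 K/W
  R_silica brick = L/(kA) = 0.181/(1.33·20.3) = 0.006704 K/W
  R_diatomaceous earth = L/(kA) = 0.265/(0.108·20.3) = 0.1209 K/W
  R_stainless steel = L/(kA) = 0.0123/(14.9·20.3) = 4.067×10^-5 K/W
ΣR = 0.002389 + 0.006704 + 0.1209 + 4.067×10^-5 = 0.1300 K/W
Q = ΔT/ΣR = (885 °C − 24.3 °C)/0.1300 = 6621 W
From the inner boundary to the silica brick/diatomaceous earth interface, ΣR_partial = 0.009093 K/W.
T_interface = T_in − Q·ΣR_partial = 885 °C − (6621)(0.009093) = 825 °C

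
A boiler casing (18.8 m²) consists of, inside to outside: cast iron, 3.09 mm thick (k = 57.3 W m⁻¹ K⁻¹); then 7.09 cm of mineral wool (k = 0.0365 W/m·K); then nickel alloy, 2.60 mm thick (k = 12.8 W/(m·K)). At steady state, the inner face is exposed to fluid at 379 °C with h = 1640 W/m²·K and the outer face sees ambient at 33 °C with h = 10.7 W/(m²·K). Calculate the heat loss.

Q = 3.19 kW

Treat each layer as a resistance in series:
  R_conv,in = 1/(hA) = 1/(1640·18.8) = 3.243×10^-5 K/W
  R_cast iron = L/(kA) = 0.00309/(57.3·18.8) = 2.868×10^-6 K/W
  R_mineral wool = L/(kA) = 0.0709/(0.0365·18.8) = 0.1033 K/W
  R_nickel alloy = L/(kA) = 0.00260/(12.8·18.8) = 1.080×10^-5 K/W
  R_conv,out = 1/(hA) = 1/(10.7·18.8) = 0.004971 K/W
ΣR = 3.243×10^-5 + 2.868×10^-6 + 0.1033 + 1.080×10^-5 + 0.004971 = 0.1083 K/W
Q = ΔT/ΣR = (379 °C − 33 °C)/0.1083 = 3190 W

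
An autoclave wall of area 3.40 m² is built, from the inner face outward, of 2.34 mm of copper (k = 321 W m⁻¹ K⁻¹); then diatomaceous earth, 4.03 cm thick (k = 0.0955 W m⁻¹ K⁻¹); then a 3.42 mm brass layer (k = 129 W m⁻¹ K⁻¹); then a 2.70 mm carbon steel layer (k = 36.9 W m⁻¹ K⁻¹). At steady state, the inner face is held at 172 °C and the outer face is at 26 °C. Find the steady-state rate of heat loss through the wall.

Series thermal resistances, inner to outer:
  R_copper = L/(kA) = 0.00234/(321·3.40) = 2.144×10^-6 K/W
  R_diatomaceous earth = L/(kA) = 0.0403/(0.0955·3.40) = 0.1241 K/W
  R_brass = L/(kA) = 0.00342/(129·3.40) = 7.798×10^-6 K/W
  R_carbon steel = L/(kA) = 0.00270/(36.9·3.40) = 2.152×10^-5 K/W
ΣR = 2.144×10^-6 + 0.1241 + 7.798×10^-6 + 2.152×10^-5 = 0.1241 K/W
Q = ΔT/ΣR = (172 °C − 26 °C)/0.1241 = 1180 W

Q = 1180 W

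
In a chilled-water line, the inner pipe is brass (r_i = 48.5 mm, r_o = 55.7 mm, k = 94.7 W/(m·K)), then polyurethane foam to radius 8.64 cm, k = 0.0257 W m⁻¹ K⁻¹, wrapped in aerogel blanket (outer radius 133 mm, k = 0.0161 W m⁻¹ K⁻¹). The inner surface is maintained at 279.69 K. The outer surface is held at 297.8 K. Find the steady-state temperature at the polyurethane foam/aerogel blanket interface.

T = 286.7 K

Treat each layer as a resistance in series:
  R'_brass = ln(0.0557/0.0485)/(2πk) = 0.1384/(2π·94.7) = 2.326×10^-4 m·K/W
  R'_polyurethane foam = ln(0.0864/0.0557)/(2πk) = 0.4390/(2π·0.0257) = 2.719 m·K/W
  R'_aerogel blanket = ln(0.133/0.0864)/(2πk) = 0.4314/(2π·0.0161) = 4.264 m·K/W
ΣR = 2.326×10^-4 + 2.719 + 4.264 = 6.983 m·K/W
Q' = ΔT/ΣR = (279.69 K − 297.8 K)/6.983 = -2.593 W/m
From the inner boundary to the polyurethane foam/aerogel blanket interface, ΣR_partial = 2.719 m·K/W.
T_interface = T_in − Q'·ΣR_partial = 279.69 K − (-2.593)(2.719) = 286.7 K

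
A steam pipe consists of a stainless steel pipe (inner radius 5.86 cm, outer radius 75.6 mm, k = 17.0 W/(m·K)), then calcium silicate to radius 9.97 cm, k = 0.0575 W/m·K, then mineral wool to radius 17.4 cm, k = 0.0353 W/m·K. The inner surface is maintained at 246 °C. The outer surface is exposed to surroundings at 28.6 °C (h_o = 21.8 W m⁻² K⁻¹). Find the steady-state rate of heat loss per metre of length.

Treat each layer as a resistance in series:
  R'_stainless steel = ln(0.0756/0.0586)/(2πk) = 0.2547/(2π·17.0) = 0.002385 m·K/W
  R'_calcium silicate = ln(0.0997/0.0756)/(2πk) = 0.2767/(2π·0.0575) = 0.7659 m·K/W
  R'_mineral wool = ln(0.174/0.0997)/(2πk) = 0.5569/(2π·0.0353) = 2.511 m·K/W
  R'_conv,out = 1/(2πr h) = 1/(2π·0.174·21.8) = 0.04196 m·K/W
ΣR = 0.002385 + 0.7659 + 2.511 + 0.04196 = 3.321 m·K/W
Q' = ΔT/ΣR = (246 °C − 28.6 °C)/3.321 = 65.5 W/m

Q' = 65.5 W/m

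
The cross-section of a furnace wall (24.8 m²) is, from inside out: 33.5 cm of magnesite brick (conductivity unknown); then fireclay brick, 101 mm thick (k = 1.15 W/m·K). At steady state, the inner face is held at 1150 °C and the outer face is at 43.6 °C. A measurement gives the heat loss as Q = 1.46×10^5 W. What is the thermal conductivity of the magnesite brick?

k = 3.35 W/m·K

ΣR = ΔT/Q = |1150 − 43.6|/1.46×10^5 = 0.007578 K/W
Known resistances:
  R_fireclay brick = L/(kA) = 0.101/(1.15·24.8) = 0.003541 K/W
R_magnesite brick = ΣR − ΣR_known = 0.007578 − 0.003541 = 0.004037 K/W
L/(kA) = 0.004037 ⇒ k = 0.335/(0.004037·24.8) = 3.35 W/m·K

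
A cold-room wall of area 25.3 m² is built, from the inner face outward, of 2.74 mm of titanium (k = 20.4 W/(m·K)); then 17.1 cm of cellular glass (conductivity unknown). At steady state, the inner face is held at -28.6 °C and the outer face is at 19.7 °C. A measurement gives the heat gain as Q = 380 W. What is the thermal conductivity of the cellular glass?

k = 0.0532 W/m·K

ΣR = ΔT/Q = |-28.6 − 19.7|/380 = 0.1271 K/W
Known resistances:
  R_titanium = L/(kA) = 0.00274/(20.4·25.3) = 5.309×10^-6 K/W
R_cellular glass = ΣR − ΣR_known = 0.1271 − 5.309×10^-6 = 0.1271 K/W
L/(kA) = 0.1271 ⇒ k = 0.171/(0.1271·25.3) = 0.0532 W/m·K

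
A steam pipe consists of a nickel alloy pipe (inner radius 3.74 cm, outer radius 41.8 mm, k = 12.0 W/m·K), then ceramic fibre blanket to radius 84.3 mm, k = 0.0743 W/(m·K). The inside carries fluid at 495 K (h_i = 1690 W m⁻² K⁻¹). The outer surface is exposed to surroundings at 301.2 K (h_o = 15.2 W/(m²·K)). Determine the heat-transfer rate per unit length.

Treat each layer as a resistance in series:
  R'_conv,in = 1/(2πr h) = 1/(2π·0.0374·1690) = 0.002518 m·K/W
  R'_nickel alloy = ln(0.0418/0.0374)/(2πk) = 0.1112/(2π·12.0) = 0.001475 m·K/W
  R'_ceramic fibre blanket = ln(0.0843/0.0418)/(2πk) = 0.7015/(2π·0.0743) = 1.503 m·K/W
  R'_conv,out = 1/(2πr h) = 1/(2π·0.0843·15.2) = 0.1242 m·K/W
ΣR = 0.002518 + 0.001475 + 1.503 + 0.1242 = 1.631 m·K/W
Q' = ΔT/ΣR = (495 K − 301.2 K)/1.631 = 119 W/m

Q' = 119 W/m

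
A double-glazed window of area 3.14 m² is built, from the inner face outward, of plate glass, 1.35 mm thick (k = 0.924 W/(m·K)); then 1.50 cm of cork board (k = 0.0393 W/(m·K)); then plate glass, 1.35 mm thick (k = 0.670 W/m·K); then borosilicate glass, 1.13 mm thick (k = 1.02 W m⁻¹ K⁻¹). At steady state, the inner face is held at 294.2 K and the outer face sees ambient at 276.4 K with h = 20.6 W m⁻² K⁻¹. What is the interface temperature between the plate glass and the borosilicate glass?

T = 278.43 K

Resistance network (inner→outer):
  R_plate glass = L/(kA) = 0.00135/(0.924·3.14) = 4.653×10^-4 K/W
  R_cork board = L/(kA) = 0.0150/(0.0393·3.14) = 0.1216 K/W
  R_plate glass = L/(kA) = 0.00135/(0.670·3.14) = 6.417×10^-4 K/W
  R_borosilicate glass = L/(kA) = 0.00113/(1.02·3.14) = 3.528×10^-4 K/W
  R_conv,out = 1/(hA) = 1/(20.6·3.14) = 0.01546 K/W
ΣR = 4.653×10^-4 + 0.1216 + 6.417×10^-4 + 3.528×10^-4 + 0.01546 = 0.1385 K/W
Q = ΔT/ΣR = (294.2 K − 276.4 K)/0.1385 = 128.5 W
From the inner boundary to the plate glass/borosilicate glass interface, ΣR_partial = 0.1227 K/W.
T_interface = T_in − Q·ΣR_partial = 294.2 K − (128.5)(0.1227) = 278.43 K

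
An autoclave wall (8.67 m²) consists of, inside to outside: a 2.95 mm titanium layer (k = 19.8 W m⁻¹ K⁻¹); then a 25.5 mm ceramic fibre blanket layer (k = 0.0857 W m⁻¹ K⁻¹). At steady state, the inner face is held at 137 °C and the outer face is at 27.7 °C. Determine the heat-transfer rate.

Q = 3.18 kW

Resistance network (inner→outer):
  R_titanium = L/(kA) = 0.00295/(19.8·8.67) = 1.718×10^-5 K/W
  R_ceramic fibre blanket = L/(kA) = 0.0255/(0.0857·8.67) = 0.03432 K/W
ΣR = 1.718×10^-5 + 0.03432 = 0.03434 K/W
Q = ΔT/ΣR = (137 °C − 27.7 °C)/0.03434 = 3180 W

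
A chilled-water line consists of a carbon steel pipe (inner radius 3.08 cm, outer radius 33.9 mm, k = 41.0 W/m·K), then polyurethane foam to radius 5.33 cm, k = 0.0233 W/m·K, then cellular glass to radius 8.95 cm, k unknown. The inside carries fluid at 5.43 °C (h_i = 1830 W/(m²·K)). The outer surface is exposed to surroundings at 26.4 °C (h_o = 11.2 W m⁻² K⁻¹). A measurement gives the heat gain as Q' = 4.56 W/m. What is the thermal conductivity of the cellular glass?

ΣR = ΔT/Q' = |5.43 − 26.4|/4.56 = 4.599 m·K/W
Known resistances:
  R'_conv,in = 1/(2πr h) = 1/(2π·0.0308·1830) = 0.002824 m·K/W
  R'_carbon steel = ln(0.0339/0.0308)/(2πk) = 0.09590/(2π·41.0) = 3.723×10^-4 m·K/W
  R'_polyurethane foam = ln(0.0533/0.0339)/(2πk) = 0.4525/(2π·0.0233) = 3.091 m·K/W
  R'_conv,out = 1/(2πr h) = 1/(2π·0.0895·11.2) = 0.1588 m·K/W
R_cellular glass = ΣR − ΣR_known = 4.599 − 3.253 = 1.346 m·K/W
ln(r₂/r₁)/(2πk) = 1.346 ⇒ k = 0.5183/(2π·1.346) = 0.0613 W/m·K

k = 0.0613 W/m·K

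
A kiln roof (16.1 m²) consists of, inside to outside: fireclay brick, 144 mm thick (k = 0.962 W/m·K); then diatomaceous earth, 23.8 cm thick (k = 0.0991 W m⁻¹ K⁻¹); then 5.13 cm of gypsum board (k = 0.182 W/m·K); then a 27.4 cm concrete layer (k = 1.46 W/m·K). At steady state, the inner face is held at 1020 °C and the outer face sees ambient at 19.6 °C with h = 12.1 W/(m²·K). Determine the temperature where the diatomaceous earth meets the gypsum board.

T = 198 °C

Treat each layer as a resistance in series:
  R_fireclay brick = L/(kA) = 0.144/(0.962·16.1) = 0.009297 K/W
  R_diatomaceous earth = L/(kA) = 0.238/(0.0991·16.1) = 0.1492 K/W
  R_gypsum board = L/(kA) = 0.0513/(0.182·16.1) = 0.01751 K/W
  R_concrete = L/(kA) = 0.274/(1.46·16.1) = 0.01166 K/W
  R_conv,out = 1/(hA) = 1/(12.1·16.1) = 0.005133 K/W
ΣR = 0.009297 + 0.1492 + 0.01751 + 0.01166 + 0.005133 = 0.1928 K/W
Q = ΔT/ΣR = (1020 °C − 19.6 °C)/0.1928 = 5189 W
From the inner boundary to the diatomaceous earth/gypsum board interface, ΣR_partial = 0.1585 K/W.
T_interface = T_in − Q·ΣR_partial = 1020 °C − (5189)(0.1585) = 198 °C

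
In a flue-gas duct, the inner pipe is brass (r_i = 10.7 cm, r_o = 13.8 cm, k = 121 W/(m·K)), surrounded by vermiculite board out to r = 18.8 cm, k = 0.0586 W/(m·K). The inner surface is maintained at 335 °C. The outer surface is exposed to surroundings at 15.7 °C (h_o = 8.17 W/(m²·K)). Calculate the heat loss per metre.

Series thermal resistances, inner to outer:
  R'_brass = ln(0.138/0.107)/(2πk) = 0.2544/(2π·121) = 3.347×10^-4 m·K/W
  R'_vermiculite board = ln(0.188/0.138)/(2πk) = 0.3092/(2π·0.0586) = 0.8397 m·K/W
  R'_conv,out = 1/(2πr h) = 1/(2π·0.188·8.17) = 0.1036 m·K/W
ΣR = 3.347×10^-4 + 0.8397 + 0.1036 = 0.9436 m·K/W
Q' = ΔT/ΣR = (335 °C − 15.7 °C)/0.9436 = 338 W/m

Q' = 338 W/m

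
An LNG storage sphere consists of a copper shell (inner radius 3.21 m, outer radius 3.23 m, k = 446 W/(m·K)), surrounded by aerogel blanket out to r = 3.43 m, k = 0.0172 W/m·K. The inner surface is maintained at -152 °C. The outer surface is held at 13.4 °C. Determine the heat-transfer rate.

Series thermal resistances, inner to outer:
  R_copper = (1/3.21 − 1/3.23)/(4πk) = 0.001929/(4π·446) = 3.442×10^-7 K/W
  R_aerogel blanket = (1/3.23 − 1/3.43)/(4πk) = 0.01805/(4π·0.0172) = 0.08352 K/W
ΣR = 3.442×10^-7 + 0.08352 = 0.08352 K/W
Q = ΔT/ΣR = (-152 °C − 13.4 °C)/0.08352 = -1980 W
(Negative Q ⇒ heat flows inward; heat gain = 1980 W.)

Q = 1980 W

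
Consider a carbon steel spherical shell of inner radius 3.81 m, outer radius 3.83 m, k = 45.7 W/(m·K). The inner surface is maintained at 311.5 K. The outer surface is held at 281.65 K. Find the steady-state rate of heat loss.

Q = 4πk·ΔT/(1/r₁ − 1/r₂) = 4π × 45.7 × 29.85 / (1/3.81 − 1/3.83) = 1.25×10^7 W

Q = 12500 kW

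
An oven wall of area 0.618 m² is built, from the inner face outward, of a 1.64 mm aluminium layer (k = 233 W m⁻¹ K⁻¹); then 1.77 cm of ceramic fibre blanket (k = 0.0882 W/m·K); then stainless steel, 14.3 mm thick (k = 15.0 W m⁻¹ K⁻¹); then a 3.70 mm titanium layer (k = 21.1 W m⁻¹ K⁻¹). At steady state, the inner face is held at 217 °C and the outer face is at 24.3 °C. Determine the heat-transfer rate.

Q = 590 W

Resistance network (inner→outer):
  R_aluminium = L/(kA) = 0.00164/(233·0.618) = 1.139×10^-5 K/W
  R_ceramic fibre blanket = L/(kA) = 0.0177/(0.0882·0.618) = 0.3247 K/W
  R_stainless steel = L/(kA) = 0.0143/(15.0·0.618) = 0.001543 K/W
  R_titanium = L/(kA) = 0.00370/(21.1·0.618) = 2.837×10^-4 K/W
ΣR = 1.139×10^-5 + 0.3247 + 0.001543 + 2.837×10^-4 = 0.3265 K/W
Q = ΔT/ΣR = (217 °C − 24.3 °C)/0.3265 = 590 W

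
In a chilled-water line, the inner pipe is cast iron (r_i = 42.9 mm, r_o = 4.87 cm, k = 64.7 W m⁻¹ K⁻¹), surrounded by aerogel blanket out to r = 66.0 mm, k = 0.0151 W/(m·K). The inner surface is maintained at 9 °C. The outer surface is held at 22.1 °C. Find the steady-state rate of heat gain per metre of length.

Q' = 4.09 W/m

Series thermal resistances, inner to outer:
  R'_cast iron = ln(0.0487/0.0429)/(2πk) = 0.1268/(2π·64.7) = 3.119×10^-4 m·K/W
  R'_aerogel blanket = ln(0.0660/0.0487)/(2πk) = 0.3040/(2π·0.0151) = 3.204 m·K/W
ΣR = 3.119×10^-4 + 3.204 = 3.204 m·K/W
Q' = ΔT/ΣR = (9 °C − 22.1 °C)/3.204 = -4.09 W/m
(Negative Q' ⇒ heat flows inward; heat gain = 4.09 W/m.)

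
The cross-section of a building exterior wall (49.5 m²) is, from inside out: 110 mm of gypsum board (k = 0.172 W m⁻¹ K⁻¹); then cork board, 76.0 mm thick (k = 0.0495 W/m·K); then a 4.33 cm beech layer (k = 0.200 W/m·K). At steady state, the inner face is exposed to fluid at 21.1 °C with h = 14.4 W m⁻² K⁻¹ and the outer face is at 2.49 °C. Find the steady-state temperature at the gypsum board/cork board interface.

Resistance network (inner→outer):
  R_conv,in = 1/(hA) = 1/(14.4·49.5) = 0.001403 K/W
  R_gypsum board = L/(kA) = 0.110/(0.172·49.5) = 0.01292 K/W
  R_cork board = L/(kA) = 0.0760/(0.0495·49.5) = 0.03102 K/W
  R_beech = L/(kA) = 0.0433/(0.200·49.5) = 0.004374 K/W
ΣR = 0.001403 + 0.01292 + 0.03102 + 0.004374 = 0.04972 K/W
Q = ΔT/ΣR = (21.1 °C − 2.49 °C)/0.04972 = 374.3 W
From the inner boundary to the gypsum board/cork board interface, ΣR_partial = 0.01432 K/W.
T_interface = T_in − Q·ΣR_partial = 21.1 °C − (374.3)(0.01432) = 15.7 °C

T = 15.7 °C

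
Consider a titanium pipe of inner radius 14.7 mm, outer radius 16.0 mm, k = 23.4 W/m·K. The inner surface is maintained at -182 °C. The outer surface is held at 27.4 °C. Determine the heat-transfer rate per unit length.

Q' = 2πk·ΔT/ln(r₂/r₁) = 2π × 23.4 × 209.4 / ln(0.0160/0.0147) = 3.63×10^5 W/m

Q' = 3.63×10^5 W/m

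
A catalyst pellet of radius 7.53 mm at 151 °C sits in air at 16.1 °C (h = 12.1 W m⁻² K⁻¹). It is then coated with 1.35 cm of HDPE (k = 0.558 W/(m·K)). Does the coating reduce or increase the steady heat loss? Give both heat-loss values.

increases: 1.16 → 4.99 W

Critical radius for a sphere: r_cr = 2k/h = 0.0922 m = 9.22 cm.
Outer radius after coating: r₂ = 0.00753 + 0.0135 = 0.02103 m.
Since r₁ < r_cr and r₂ ≤ r_cr, the coating moves toward the maximum at r_cr — heat loss rises.
Bare: R = 1/(4πr₁²h) = 116.0 K/W; Q = 134.9/116.0 = 1.16 W.
Coated: R = R_cond + R_conv = 27.03 K/W; Q = 134.9/27.03 = 4.99 W.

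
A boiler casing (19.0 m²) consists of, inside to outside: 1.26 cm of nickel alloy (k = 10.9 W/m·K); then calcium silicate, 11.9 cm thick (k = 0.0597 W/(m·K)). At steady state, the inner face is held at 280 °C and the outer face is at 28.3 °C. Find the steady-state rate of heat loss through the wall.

Q = 2.40 kW

Treat each layer as a resistance in series:
  R_nickel alloy = L/(kA) = 0.0126/(10.9·19.0) = 6.084×10^-5 K/W
  R_calcium silicate = L/(kA) = 0.119/(0.0597·19.0) = 0.1049 K/W
ΣR = 6.084×10^-5 + 0.1049 = 0.1050 K/W
Q = ΔT/ΣR = (280 °C − 28.3 °C)/0.1050 = 2400 W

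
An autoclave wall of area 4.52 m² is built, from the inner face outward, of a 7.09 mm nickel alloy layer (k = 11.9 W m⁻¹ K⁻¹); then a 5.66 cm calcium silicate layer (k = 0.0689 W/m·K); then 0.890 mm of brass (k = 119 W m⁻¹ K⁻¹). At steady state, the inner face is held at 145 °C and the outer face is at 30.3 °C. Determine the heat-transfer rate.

Q = 631 W

Resistance network (inner→outer):
  R_nickel alloy = L/(kA) = 0.00709/(11.9·4.52) = 1.318×10^-4 K/W
  R_calcium silicate = L/(kA) = 0.0566/(0.0689·4.52) = 0.1817 K/W
  R_brass = L/(kA) = 8.90×10^-4/(119·4.52) = 1.655×10^-6 K/W
ΣR = 1.318×10^-4 + 0.1817 + 1.655×10^-6 = 0.1818 K/W
Q = ΔT/ΣR = (145 °C − 30.3 °C)/0.1818 = 631 W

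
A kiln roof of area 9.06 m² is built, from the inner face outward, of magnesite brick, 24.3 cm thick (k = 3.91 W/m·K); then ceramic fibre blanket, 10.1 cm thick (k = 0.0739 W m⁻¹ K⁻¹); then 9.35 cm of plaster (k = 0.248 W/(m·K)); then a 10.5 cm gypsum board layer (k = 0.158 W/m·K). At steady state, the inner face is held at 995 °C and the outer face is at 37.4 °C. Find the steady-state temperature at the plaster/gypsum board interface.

Treat each layer as a resistance in series:
  R_magnesite brick = L/(kA) = 0.243/(3.91·9.06) = 0.006860 K/W
  R_ceramic fibre blanket = L/(kA) = 0.101/(0.0739·9.06) = 0.1509 K/W
  R_plaster = L/(kA) = 0.0935/(0.248·9.06) = 0.04161 K/W
  R_gypsum board = L/(kA) = 0.105/(0.158·9.06) = 0.07335 K/W
ΣR = 0.006860 + 0.1509 + 0.04161 + 0.07335 = 0.2727 K/W
Q = ΔT/ΣR = (995 °C − 37.4 °C)/0.2727 = 3512 W
From the inner boundary to the plaster/gypsum board interface, ΣR_partial = 0.1994 K/W.
T_interface = T_in − Q·ΣR_partial = 995 °C − (3512)(0.1994) = 295 °C

T = 295 °C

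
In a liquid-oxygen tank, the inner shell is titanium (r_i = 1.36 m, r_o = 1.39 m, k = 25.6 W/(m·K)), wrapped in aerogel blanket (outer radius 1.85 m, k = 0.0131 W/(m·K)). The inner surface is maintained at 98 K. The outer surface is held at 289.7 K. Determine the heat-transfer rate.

Q = 176 W

Series thermal resistances, inner to outer:
  R_titanium = (1/1.36 − 1/1.39)/(4πk) = 0.01587/(4π·25.6) = 4.933×10^-5 K/W
  R_aerogel blanket = (1/1.39 − 1/1.85)/(4πk) = 0.1789/(4π·0.0131) = 1.087 K/W
ΣR = 4.933×10^-5 + 1.087 = 1.087 K/W
Q = ΔT/ΣR = (98 K − 289.7 K)/1.087 = -176 W
(Negative Q ⇒ heat flows inward; heat gain = 176 W.)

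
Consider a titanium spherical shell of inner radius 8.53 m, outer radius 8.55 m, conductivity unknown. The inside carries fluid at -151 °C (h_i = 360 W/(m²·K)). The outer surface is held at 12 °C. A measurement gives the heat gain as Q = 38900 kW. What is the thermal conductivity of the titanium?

k = 18.9 W/m·K

ΣR = ΔT/Q = |-151 − 12|/3.89×10^7 = 4.190×10^-6 K/W
Known resistances:
  R_conv,in = 1/(4πr²h) = 1/(4π·8.53²·360) = 3.038×10^-6 K/W
R_titanium = ΣR − ΣR_known = 4.190×10^-6 − 3.038×10^-6 = 1.152×10^-6 K/W
(1/r₁−1/r₂)/(4πk) = 1.152×10^-6 ⇒ k = 2.742×10^-4/(4π·1.152×10^-6) = 18.9 W/m·K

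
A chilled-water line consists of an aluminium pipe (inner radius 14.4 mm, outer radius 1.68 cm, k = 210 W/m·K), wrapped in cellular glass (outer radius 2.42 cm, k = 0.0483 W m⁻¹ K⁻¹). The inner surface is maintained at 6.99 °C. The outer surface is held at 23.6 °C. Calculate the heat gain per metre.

Treat each layer as a resistance in series:
  R'_aluminium = ln(0.0168/0.0144)/(2πk) = 0.1542/(2π·210) = 1.168×10^-4 m·K/W
  R'_cellular glass = ln(0.0242/0.0168)/(2πk) = 0.3650/(2π·0.0483) = 1.203 m·K/W
ΣR = 1.168×10^-4 + 1.203 = 1.203 m·K/W
Q' = ΔT/ΣR = (6.99 °C − 23.6 °C)/1.203 = -13.8 W/m
(Negative Q' ⇒ heat flows inward; heat gain = 13.8 W/m.)

Q' = 13.8 W/m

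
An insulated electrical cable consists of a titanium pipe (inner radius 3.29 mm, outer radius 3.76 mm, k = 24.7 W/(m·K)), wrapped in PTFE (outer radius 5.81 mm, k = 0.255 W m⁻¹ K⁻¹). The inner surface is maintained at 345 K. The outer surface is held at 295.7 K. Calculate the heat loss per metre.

Q' = 181 W/m

Treat each layer as a resistance in series:
  R'_titanium = ln(0.00376/0.00329)/(2πk) = 0.1335/(2π·24.7) = 8.604×10^-4 m·K/W
  R'_PTFE = ln(0.00581/0.00376)/(2πk) = 0.4352/(2π·0.255) = 0.2716 m·K/W
ΣR = 8.604×10^-4 + 0.2716 = 0.2725 m·K/W
Q' = ΔT/ΣR = (345 K − 295.7 K)/0.2725 = 181 W/m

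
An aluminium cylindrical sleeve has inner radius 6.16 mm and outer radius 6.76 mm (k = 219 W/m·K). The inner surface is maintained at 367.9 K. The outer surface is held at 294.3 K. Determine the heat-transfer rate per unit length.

Q' = 2πk·ΔT/ln(r₂/r₁) = 2π × 219 × 73.6 / ln(0.00676/0.00616) = 1.09×10^6 W/m

Q' = 1090 kW/m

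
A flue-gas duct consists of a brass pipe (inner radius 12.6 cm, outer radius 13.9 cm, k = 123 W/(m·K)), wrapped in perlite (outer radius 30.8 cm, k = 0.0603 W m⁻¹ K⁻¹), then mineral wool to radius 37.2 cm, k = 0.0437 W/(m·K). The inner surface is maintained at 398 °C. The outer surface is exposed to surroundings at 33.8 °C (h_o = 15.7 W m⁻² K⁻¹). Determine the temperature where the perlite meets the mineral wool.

T = 126 °C

Series thermal resistances, inner to outer:
  R'_brass = ln(0.139/0.126)/(2πk) = 0.09819/(2π·123) = 1.271×10^-4 m·K/W
  R'_perlite = ln(0.308/0.139)/(2πk) = 0.7956/(2π·0.0603) = 2.100 m·K/W
  R'_mineral wool = ln(0.372/0.308)/(2πk) = 0.1888/(2π·0.0437) = 0.6876 m·K/W
  R'_conv,out = 1/(2πr h) = 1/(2π·0.372·15.7) = 0.02725 m·K/W
ΣR = 1.271×10^-4 + 2.100 + 0.6876 + 0.02725 = 2.815 m·K/W
Q' = ΔT/ΣR = (398 °C − 33.8 °C)/2.815 = 129.4 W/m
From the inner boundary to the perlite/mineral wool interface, ΣR_partial = 2.100 m·K/W.
T_interface = T_in − Q'·ΣR_partial = 398 °C − (129.4)(2.100) = 126 °C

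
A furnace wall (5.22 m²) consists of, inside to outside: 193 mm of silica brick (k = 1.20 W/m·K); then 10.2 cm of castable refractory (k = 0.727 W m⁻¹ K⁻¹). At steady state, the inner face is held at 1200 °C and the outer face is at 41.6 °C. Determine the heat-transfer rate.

Resistance network (inner→outer):
  R_silica brick = L/(kA) = 0.193/(1.20·5.22) = 0.03081 K/W
  R_castable refractory = L/(kA) = 0.102/(0.727·5.22) = 0.02688 K/W
ΣR = 0.03081 + 0.02688 = 0.05769 K/W
Q = ΔT/ΣR = (1200 °C − 41.6 °C)/0.05769 = 20100 W

Q = 20.1 kW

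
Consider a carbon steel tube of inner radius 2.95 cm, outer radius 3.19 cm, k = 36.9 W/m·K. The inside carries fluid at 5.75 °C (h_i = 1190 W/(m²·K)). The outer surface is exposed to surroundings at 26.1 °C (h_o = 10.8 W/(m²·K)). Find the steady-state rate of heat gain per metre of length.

Resistance network (inner→outer):
  R'_conv,in = 1/(2πr h) = 1/(2π·0.0295·1190) = 0.004534 m·K/W
  R'_carbon steel = ln(0.0319/0.0295)/(2πk) = 0.07822/(2π·36.9) = 3.374×10^-4 m·K/W
  R'_conv,out = 1/(2πr h) = 1/(2π·0.0319·10.8) = 0.4620 m·K/W
ΣR = 0.004534 + 3.374×10^-4 + 0.4620 = 0.4669 m·K/W
Q' = ΔT/ΣR = (5.75 °C − 26.1 °C)/0.4669 = -43.6 W/m
(Negative Q' ⇒ heat flows inward; heat gain = 43.6 W/m.)

Q' = 43.6 W/m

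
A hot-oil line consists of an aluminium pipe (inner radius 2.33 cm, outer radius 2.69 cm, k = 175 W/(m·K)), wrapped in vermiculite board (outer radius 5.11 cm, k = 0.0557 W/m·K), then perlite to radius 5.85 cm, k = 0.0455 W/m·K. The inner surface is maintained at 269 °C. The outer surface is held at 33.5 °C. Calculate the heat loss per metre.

Series thermal resistances, inner to outer:
  R'_aluminium = ln(0.0269/0.0233)/(2πk) = 0.1437/(2π·175) = 1.307×10^-4 m·K/W
  R'_vermiculite board = ln(0.0511/0.0269)/(2πk) = 0.6417/(2π·0.0557) = 1.833 m·K/W
  R'_perlite = ln(0.0585/0.0511)/(2πk) = 0.1352/(2π·0.0455) = 0.4731 m·K/W
ΣR = 1.307×10^-4 + 1.833 + 0.4731 = 2.306 m·K/W
Q' = ΔT/ΣR = (269 °C − 33.5 °C)/2.306 = 102 W/m

Q' = 102 W/m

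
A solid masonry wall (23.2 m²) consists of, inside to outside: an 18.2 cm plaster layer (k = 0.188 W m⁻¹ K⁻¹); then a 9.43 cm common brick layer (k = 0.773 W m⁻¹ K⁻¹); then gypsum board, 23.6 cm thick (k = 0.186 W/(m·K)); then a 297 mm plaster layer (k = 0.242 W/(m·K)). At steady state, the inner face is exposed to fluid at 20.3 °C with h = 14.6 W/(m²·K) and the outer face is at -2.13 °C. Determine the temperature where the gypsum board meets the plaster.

Resistance network (inner→outer):
  R_conv,in = 1/(hA) = 1/(14.6·23.2) = 0.002952 K/W
  R_plaster = L/(kA) = 0.182/(0.188·23.2) = 0.04173 K/W
  R_common brick = L/(kA) = 0.0943/(0.773·23.2) = 0.005258 K/W
  R_gypsum board = L/(kA) = 0.236/(0.186·23.2) = 0.05469 K/W
  R_plaster = L/(kA) = 0.297/(0.242·23.2) = 0.05290 K/W
ΣR = 0.002952 + 0.04173 + 0.005258 + 0.05469 + 0.05290 = 0.1575 K/W
Q = ΔT/ΣR = (20.3 °C − -2.13 °C)/0.1575 = 142.4 W
From the inner boundary to the gypsum board/plaster interface, ΣR_partial = 0.1046 K/W.
T_interface = T_in − Q·ΣR_partial = 20.3 °C − (142.4)(0.1046) = 5.40 °C

T = 5.40 °C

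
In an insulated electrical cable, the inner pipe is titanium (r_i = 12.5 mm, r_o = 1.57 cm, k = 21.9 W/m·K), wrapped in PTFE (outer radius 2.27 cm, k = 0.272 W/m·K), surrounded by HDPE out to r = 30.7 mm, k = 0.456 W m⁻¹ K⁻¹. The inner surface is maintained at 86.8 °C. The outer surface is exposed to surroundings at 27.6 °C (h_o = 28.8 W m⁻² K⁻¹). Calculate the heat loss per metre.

Q' = 118 W/m

Treat each layer as a resistance in series:
  R'_titanium = ln(0.0157/0.0125)/(2πk) = 0.2279/(2π·21.9) = 0.001656 m·K/W
  R'_PTFE = ln(0.0227/0.0157)/(2πk) = 0.3687/(2π·0.272) = 0.2157 m·K/W
  R'_HDPE = ln(0.0307/0.0227)/(2πk) = 0.3019/(2π·0.456) = 0.1054 m·K/W
  R'_conv,out = 1/(2πr h) = 1/(2π·0.0307·28.8) = 0.1800 m·K/W
ΣR = 0.001656 + 0.2157 + 0.1054 + 0.1800 = 0.5028 m·K/W
Q' = ΔT/ΣR = (86.8 °C − 27.6 °C)/0.5028 = 118 W/m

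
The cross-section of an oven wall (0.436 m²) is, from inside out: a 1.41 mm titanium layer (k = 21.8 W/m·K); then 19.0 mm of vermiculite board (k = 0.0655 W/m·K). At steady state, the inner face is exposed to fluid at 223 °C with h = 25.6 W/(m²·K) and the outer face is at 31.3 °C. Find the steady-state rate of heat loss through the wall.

Resistance network (inner→outer):
  R_conv,in = 1/(hA) = 1/(25.6·0.436) = 0.08959 K/W
  R_titanium = L/(kA) = 0.00141/(21.8·0.436) = 1.483×10^-4 K/W
  R_vermiculite board = L/(kA) = 0.0190/(0.0655·0.436) = 0.6653 K/W
ΣR = 0.08959 + 1.483×10^-4 + 0.6653 = 0.7550 K/W
Q = ΔT/ΣR = (223 °C − 31.3 °C)/0.7550 = 254 W

Q = 254 W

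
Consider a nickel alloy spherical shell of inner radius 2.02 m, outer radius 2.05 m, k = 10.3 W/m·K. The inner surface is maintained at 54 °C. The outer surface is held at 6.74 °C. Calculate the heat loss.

Q = 4πk·ΔT/(1/r₁ − 1/r₂) = 4π × 10.3 × 47.26 / (1/2.02 − 1/2.05) = 8.44×10^5 W

Q = 8.44×10^5 W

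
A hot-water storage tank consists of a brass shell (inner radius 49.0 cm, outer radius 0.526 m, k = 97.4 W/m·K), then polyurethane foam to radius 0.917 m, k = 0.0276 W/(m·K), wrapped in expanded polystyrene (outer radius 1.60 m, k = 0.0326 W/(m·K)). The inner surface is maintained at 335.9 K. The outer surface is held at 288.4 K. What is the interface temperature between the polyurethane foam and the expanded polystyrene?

T = 303.9 K

Resistance network (inner→outer):
  R_brass = (1/0.490 − 1/0.526)/(4πk) = 0.1397/(4π·97.4) = 1.141×10^-4 K/W
  R_polyurethane foam = (1/0.526 − 1/0.917)/(4πk) = 0.8106/(4π·0.0276) = 2.337 K/W
  R_expanded polystyrene = (1/0.917 − 1/1.60)/(4πk) = 0.4655/(4π·0.0326) = 1.136 K/W
ΣR = 1.141×10^-4 + 2.337 + 1.136 = 3.473 K/W
Q = ΔT/ΣR = (335.9 K − 288.4 K)/3.473 = 13.68 W
From the inner boundary to the polyurethane foam/expanded polystyrene interface, ΣR_partial = 2.337 K/W.
T_interface = T_in − Q·ΣR_partial = 335.9 K − (13.68)(2.337) = 303.9 K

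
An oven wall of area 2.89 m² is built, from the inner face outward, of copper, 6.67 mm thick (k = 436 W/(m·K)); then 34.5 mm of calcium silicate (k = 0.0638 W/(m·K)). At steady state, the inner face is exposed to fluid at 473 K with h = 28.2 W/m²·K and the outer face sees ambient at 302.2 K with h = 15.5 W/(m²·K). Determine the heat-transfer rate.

Q = 770 W

Treat each layer as a resistance in series:
  R_conv,in = 1/(hA) = 1/(28.2·2.89) = 0.01227 K/W
  R_copper = L/(kA) = 0.00667/(436·2.89) = 5.293×10^-6 K/W
  R_calcium silicate = L/(kA) = 0.0345/(0.0638·2.89) = 0.1871 K/W
  R_conv,out = 1/(hA) = 1/(15.5·2.89) = 0.02232 K/W
ΣR = 0.01227 + 5.293×10^-6 + 0.1871 + 0.02232 = 0.2217 K/W
Q = ΔT/ΣR = (473 K − 302.2 K)/0.2217 = 770 W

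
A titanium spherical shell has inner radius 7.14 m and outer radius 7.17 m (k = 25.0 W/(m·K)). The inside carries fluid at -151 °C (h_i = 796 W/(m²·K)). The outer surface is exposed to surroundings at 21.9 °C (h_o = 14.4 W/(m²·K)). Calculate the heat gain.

Resistance network (inner→outer):
  R_conv,in = 1/(4πr²h) = 1/(4π·7.14²·796) = 1.961×10^-6 K/W
  R_titanium = (1/7.14 − 1/7.17)/(4πk) = 5.860×10^-4/(4π·25.0) = 1.865×10^-6 K/W
  R_conv,out = 1/(4πr²h) = 1/(4π·7.17²·14.4) = 1.075×10^-4 K/W
ΣR = 1.961×10^-6 + 1.865×10^-6 + 1.075×10^-4 = 1.113×10^-4 K/W
Q = ΔT/ΣR = (-151 °C − 21.9 °C)/1.113×10^-4 = -1.55×10^6 W
(Negative Q ⇒ heat flows inward; heat gain = 1.55×10^6 W.)

Q = 1.55×10^6 W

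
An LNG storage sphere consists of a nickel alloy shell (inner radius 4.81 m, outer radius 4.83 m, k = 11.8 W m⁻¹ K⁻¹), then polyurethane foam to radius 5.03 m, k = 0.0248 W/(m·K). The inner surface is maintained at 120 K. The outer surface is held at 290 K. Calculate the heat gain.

Q = 6.43 kW

Resistance network (inner→outer):
  R_nickel alloy = (1/4.81 − 1/4.83)/(4πk) = 8.609×10^-4/(4π·11.8) = 5.806×10^-6 K/W
  R_polyurethane foam = (1/4.83 − 1/5.03)/(4πk) = 0.008232/(4π·0.0248) = 0.02642 K/W
ΣR = 5.806×10^-6 + 0.02642 = 0.02643 K/W
Q = ΔT/ΣR = (120 K − 290 K)/0.02643 = -6430 W
(Negative Q ⇒ heat flows inward; heat gain = 6430 W.)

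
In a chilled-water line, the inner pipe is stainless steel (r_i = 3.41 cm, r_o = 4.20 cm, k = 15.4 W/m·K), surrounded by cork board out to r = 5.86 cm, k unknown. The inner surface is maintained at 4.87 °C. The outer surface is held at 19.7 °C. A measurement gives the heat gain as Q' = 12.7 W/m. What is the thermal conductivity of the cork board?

k = 0.0455 W/m·K

ΣR = ΔT/Q' = |4.87 − 19.7|/12.7 = 1.168 m·K/W
Known resistances:
  R'_stainless steel = ln(0.0420/0.0341)/(2πk) = 0.2084/(2π·15.4) = 0.002153 m·K/W
R_cork board = ΣR − ΣR_known = 1.168 − 0.002153 = 1.166 m·K/W
ln(r₂/r₁)/(2πk) = 1.166 ⇒ k = 0.3331/(2π·1.166) = 0.0455 W/m·K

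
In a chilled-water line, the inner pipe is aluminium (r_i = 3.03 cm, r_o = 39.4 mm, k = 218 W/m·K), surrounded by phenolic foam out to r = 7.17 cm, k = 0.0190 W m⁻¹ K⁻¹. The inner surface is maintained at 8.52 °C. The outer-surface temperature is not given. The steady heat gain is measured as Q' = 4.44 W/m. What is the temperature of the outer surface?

Series resistances:
  R'_aluminium = ln(0.0394/0.0303)/(2πk) = 0.2626/(2π·218) = 1.917×10^-4 m·K/W
  R'_phenolic foam = ln(0.0717/0.0394)/(2πk) = 0.5987/(2π·0.0190) = 5.015 m·K/W
ΣR = 5.015 m·K/W
ΔT = Q'·ΣR = 4.44 × 5.015 = 22.27 K
Heat flows inward, so T_out = T_in + ΔT = 8.52 + 22.27 = 30.8 °C

T_out = 30.8 °C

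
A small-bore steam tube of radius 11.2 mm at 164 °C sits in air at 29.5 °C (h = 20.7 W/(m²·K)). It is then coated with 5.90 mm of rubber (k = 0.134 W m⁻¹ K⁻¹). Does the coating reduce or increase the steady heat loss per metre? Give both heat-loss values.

Critical radius for a cylinder: r_cr = k/h = 0.00647 m = 0.647 cm.
Outer radius after coating: r₂ = 0.0112 + 0.00590 = 0.01710 m.
Since r₁ ≥ r_cr, any added insulation reduces the heat loss.
Bare: R = 1/(2πr₁h) = 0.6865 m·K/W; Q = 134.5/0.6865 = 196 W/m.
Coated: R = R_cond + R_conv = 0.9522 m·K/W; Q = 134.5/0.9522 = 141 W/m.

reduces: 196 → 141 W/m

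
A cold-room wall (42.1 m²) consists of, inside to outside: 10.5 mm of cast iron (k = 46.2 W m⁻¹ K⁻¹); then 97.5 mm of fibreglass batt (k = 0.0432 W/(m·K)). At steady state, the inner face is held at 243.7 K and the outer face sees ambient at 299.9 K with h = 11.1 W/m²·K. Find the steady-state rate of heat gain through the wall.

Treat each layer as a resistance in series:
  R_cast iron = L/(kA) = 0.0105/(46.2·42.1) = 5.398×10^-6 K/W
  R_fibreglass batt = L/(kA) = 0.0975/(0.0432·42.1) = 0.05361 K/W
  R_conv,out = 1/(hA) = 1/(11.1·42.1) = 0.002140 K/W
ΣR = 5.398×10^-6 + 0.05361 + 0.002140 = 0.05576 K/W
Q = ΔT/ΣR = (243.7 K − 299.9 K)/0.05576 = -1010 W
(Negative Q ⇒ heat flows inward; heat gain = 1010 W.)

Q = 1010 W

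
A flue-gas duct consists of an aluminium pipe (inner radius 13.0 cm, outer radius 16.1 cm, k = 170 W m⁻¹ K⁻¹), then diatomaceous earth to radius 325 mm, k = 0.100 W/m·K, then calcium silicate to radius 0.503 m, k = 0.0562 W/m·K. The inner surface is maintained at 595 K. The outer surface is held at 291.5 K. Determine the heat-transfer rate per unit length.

Treat each layer as a resistance in series:
  R'_aluminium = ln(0.161/0.130)/(2πk) = 0.2139/(2π·170) = 2.002×10^-4 m·K/W
  R'_diatomaceous earth = ln(0.325/0.161)/(2πk) = 0.7024/(2π·0.100) = 1.118 m·K/W
  R'_calcium silicate = ln(0.503/0.325)/(2πk) = 0.4368/(2π·0.0562) = 1.237 m·K/W
ΣR = 2.002×10^-4 + 1.118 + 1.237 = 2.355 m·K/W
Q' = ΔT/ΣR = (595 K − 291.5 K)/2.355 = 129 W/m

Q' = 129 W/m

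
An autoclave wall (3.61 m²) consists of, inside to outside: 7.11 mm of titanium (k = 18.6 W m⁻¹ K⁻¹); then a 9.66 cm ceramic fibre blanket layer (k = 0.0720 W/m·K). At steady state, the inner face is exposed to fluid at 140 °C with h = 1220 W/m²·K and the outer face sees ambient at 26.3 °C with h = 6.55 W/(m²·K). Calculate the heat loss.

Q = 274 W

Resistance network (inner→outer):
  R_conv,in = 1/(hA) = 1/(1220·3.61) = 2.271×10^-4 K/W
  R_titanium = L/(kA) = 0.00711/(18.6·3.61) = 1.059×10^-4 K/W
  R_ceramic fibre blanket = L/(kA) = 0.0966/(0.0720·3.61) = 0.3717 K/W
  R_conv,out = 1/(hA) = 1/(6.55·3.61) = 0.04229 K/W
ΣR = 2.271×10^-4 + 1.059×10^-4 + 0.3717 + 0.04229 = 0.4143 K/W
Q = ΔT/ΣR = (140 °C − 26.3 °C)/0.4143 = 274 W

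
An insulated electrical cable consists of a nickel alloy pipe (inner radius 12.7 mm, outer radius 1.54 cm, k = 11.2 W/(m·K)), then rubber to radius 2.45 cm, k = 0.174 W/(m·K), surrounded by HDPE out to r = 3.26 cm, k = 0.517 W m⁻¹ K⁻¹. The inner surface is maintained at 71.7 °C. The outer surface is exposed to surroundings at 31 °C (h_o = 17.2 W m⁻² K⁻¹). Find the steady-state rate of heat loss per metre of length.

Q' = 50.9 W/m

Treat each layer as a resistance in series:
  R'_nickel alloy = ln(0.0154/0.0127)/(2πk) = 0.1928/(2π·11.2) = 0.002739 m·K/W
  R'_rubber = ln(0.0245/0.0154)/(2πk) = 0.4643/(2π·0.174) = 0.4247 m·K/W
  R'_HDPE = ln(0.0326/0.0245)/(2πk) = 0.2856/(2π·0.517) = 0.08793 m·K/W
  R'_conv,out = 1/(2πr h) = 1/(2π·0.0326·17.2) = 0.2838 m·K/W
ΣR = 0.002739 + 0.4247 + 0.08793 + 0.2838 = 0.7992 m·K/W
Q' = ΔT/ΣR = (71.7 °C − 31 °C)/0.7992 = 50.9 W/m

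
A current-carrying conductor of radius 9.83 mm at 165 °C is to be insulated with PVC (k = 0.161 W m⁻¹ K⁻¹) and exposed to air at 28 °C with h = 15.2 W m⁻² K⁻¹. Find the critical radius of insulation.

For a cylinder, r_cr = k_ins/h = 0.161/15.2 = 0.0106 m = 1.06 cm

r_cr = 1.06 cm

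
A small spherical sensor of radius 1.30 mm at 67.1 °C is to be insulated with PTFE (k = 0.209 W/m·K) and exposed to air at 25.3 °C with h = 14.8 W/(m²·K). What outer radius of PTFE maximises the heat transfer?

For a sphere, r_cr = 2k_ins/h = 2·0.209/14.8 = 0.0282 m = 2.82 cm

r_cr = 2.82 cm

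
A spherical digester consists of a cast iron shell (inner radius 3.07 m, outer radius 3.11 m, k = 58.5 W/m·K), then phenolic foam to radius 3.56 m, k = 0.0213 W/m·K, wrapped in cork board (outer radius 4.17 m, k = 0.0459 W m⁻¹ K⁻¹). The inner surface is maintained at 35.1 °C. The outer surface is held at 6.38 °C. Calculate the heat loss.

Resistance network (inner→outer):
  R_cast iron = (1/3.07 − 1/3.11)/(4πk) = 0.004189/(4π·58.5) = 5.699×10^-6 K/W
  R_phenolic foam = (1/3.11 − 1/3.56)/(4πk) = 0.04064/(4π·0.0213) = 0.1518 K/W
  R_cork board = (1/3.56 − 1/4.17)/(4πk) = 0.04109/(4π·0.0459) = 0.07124 K/W
ΣR = 5.699×10^-6 + 0.1518 + 0.07124 = 0.2230 K/W
Q = ΔT/ΣR = (35.1 °C − 6.38 °C)/0.2230 = 129 W

Q = 129 W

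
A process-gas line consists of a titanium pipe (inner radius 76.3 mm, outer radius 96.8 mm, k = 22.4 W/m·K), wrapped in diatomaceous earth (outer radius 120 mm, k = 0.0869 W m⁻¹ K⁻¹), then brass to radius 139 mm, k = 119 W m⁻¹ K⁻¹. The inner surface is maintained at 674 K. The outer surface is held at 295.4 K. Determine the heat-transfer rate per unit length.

Q' = 958 W/m

Treat each layer as a resistance in series:
  R'_titanium = ln(0.0968/0.0763)/(2πk) = 0.2380/(2π·22.4) = 0.001691 m·K/W
  R'_diatomaceous earth = ln(0.120/0.0968)/(2πk) = 0.2148/(2π·0.0869) = 0.3935 m·K/W
  R'_brass = ln(0.139/0.120)/(2πk) = 0.1470/(2π·119) = 1.966×10^-4 m·K/W
ΣR = 0.001691 + 0.3935 + 1.966×10^-4 = 0.3954 m·K/W
Q' = ΔT/ΣR = (674 K − 295.4 K)/0.3954 = 958 W/m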